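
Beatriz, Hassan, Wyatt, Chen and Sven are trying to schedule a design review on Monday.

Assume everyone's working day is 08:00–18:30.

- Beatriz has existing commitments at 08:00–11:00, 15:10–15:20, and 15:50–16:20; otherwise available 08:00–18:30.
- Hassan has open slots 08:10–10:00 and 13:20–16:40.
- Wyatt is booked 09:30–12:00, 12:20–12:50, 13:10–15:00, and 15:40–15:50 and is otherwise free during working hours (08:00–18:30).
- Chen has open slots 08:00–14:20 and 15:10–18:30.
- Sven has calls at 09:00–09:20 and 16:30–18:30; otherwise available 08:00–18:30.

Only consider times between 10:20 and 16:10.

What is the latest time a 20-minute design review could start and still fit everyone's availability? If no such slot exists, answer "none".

Beatriz free within 08:00–18:30: 11:00–15:10, 15:20–15:50, 16:20–18:30.
Wyatt free within 08:00–18:30: 08:00–09:30, 12:00–12:20, 12:50–13:10, 15:00–15:40, 15:50–18:30.
Sven free within 08:00–18:30: 08:00–09:00, 09:20–16:30.
Beatriz ∩ Hassan: 13:20–15:10, 15:20–15:50, 16:20–16:40.
Beatriz ∩ Hassan ∩ Wyatt: 15:00–15:10, 15:20–15:40, 16:20–16:40.
Beatriz ∩ Hassan ∩ Wyatt ∩ Chen: 15:20–15:40, 16:20–16:40.
Beatriz ∩ Hassan ∩ Wyatt ∩ Chen ∩ Sven: 15:20–15:40, 16:20–16:30.
Restricted to 10:20–16:10: 15:20–15:40.
Windows ≥ 20 min: 15:20–15:40.
Latest start in the last window 15:20–15:40 is 15:40 − 20 min = 15:20.

15:20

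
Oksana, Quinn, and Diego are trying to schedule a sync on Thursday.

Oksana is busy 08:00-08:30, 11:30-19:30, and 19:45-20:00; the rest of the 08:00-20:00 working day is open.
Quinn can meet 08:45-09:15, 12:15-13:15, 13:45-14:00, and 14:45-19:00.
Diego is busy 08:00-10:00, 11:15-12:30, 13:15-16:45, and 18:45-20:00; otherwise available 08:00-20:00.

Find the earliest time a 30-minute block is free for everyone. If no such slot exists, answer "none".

Oksana free within 08:00–20:00: 08:30–11:30, 19:30–19:45.
Diego free within 08:00–20:00: 10:00–11:15, 12:30–13:15, 16:45–18:45.
Oksana ∩ Quinn: 08:45–09:15.
Oksana ∩ Quinn ∩ Diego: (none).
Windows ≥ 30 min: (none).

none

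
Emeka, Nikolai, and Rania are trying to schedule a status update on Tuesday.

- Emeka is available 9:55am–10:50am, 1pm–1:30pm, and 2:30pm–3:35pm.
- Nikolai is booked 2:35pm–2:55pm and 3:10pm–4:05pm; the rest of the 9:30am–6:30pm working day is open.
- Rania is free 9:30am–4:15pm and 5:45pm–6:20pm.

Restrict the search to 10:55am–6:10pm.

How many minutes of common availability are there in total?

Nikolai free within 09:30–18:30: 09:30–14:35, 14:55–15:10, 16:05–18:30.
Emeka ∩ Nikolai: 09:55–10:50, 13:00–13:30, 14:30–14:35, 14:55–15:10.
Emeka ∩ Nikolai ∩ Rania: 09:55–10:50, 13:00–13:30, 14:30–14:35, 14:55–15:10.
Restricted to 10:55–18:10: 13:00–13:30, 14:30–14:35, 14:55–15:10.
Total common minutes: 30 + 5 + 15 = 50.

50 minutes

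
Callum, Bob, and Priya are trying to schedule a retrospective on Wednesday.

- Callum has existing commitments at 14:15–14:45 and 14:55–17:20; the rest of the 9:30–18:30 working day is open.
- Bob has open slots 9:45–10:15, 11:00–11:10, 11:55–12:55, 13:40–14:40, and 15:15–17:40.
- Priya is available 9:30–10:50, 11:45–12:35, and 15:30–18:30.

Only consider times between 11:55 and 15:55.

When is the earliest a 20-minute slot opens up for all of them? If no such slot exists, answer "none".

Callum free within 09:30–18:30: 09:30–14:15, 14:45–14:55, 17:20–18:30.
Callum ∩ Bob: 09:45–10:15, 11:00–11:10, 11:55–12:55, 13:40–14:15, 17:20–17:40.
Callum ∩ Bob ∩ Priya: 09:45–10:15, 11:55–12:35, 17:20–17:40.
Restricted to 11:55–15:55: 11:55–12:35.
Windows ≥ 20 min: 11:55–12:35.
Earliest such window starts at 11:55.

11:55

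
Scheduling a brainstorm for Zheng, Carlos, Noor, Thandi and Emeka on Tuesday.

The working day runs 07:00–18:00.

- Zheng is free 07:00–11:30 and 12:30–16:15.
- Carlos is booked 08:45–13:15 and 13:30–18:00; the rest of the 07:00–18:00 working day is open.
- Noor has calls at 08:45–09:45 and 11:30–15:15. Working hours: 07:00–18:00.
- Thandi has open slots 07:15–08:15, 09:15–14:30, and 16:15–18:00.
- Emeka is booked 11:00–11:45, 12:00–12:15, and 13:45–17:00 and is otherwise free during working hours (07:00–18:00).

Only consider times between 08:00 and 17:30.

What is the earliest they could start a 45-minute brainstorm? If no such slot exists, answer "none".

Carlos free within 07:00–18:00: 07:00–08:45, 13:15–13:30.
Noor free within 07:00–18:00: 07:00–08:45, 09:45–11:30, 15:15–18:00.
Emeka free within 07:00–18:00: 07:00–11:00, 11:45–12:00, 12:15–13:45, 17:00–18:00.
Zheng ∩ Carlos: 07:00–08:45, 13:15–13:30.
Zheng ∩ Carlos ∩ Noor: 07:00–08:45.
Zheng ∩ Carlos ∩ Noor ∩ Thandi: 07:15–08:15.
Zheng ∩ Carlos ∩ Noor ∩ Thandi ∩ Emeka: 07:15–08:15.
Restricted to 08:00–17:30: 08:00–08:15.
Windows ≥ 45 min: (none).

none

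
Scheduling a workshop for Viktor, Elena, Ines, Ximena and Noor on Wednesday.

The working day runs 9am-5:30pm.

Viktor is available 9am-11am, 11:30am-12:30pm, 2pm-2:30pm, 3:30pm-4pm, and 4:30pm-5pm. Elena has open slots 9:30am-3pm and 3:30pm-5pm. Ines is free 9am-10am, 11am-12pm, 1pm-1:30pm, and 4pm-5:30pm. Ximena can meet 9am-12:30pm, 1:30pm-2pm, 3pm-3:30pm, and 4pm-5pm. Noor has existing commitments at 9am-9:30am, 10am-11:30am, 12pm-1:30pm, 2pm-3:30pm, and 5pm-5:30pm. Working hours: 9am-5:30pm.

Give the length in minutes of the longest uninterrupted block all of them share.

Noor free within 09:00–17:30: 09:30–10:00, 11:30–12:00, 13:30–14:00, 15:30–17:00.
Viktor ∩ Elena: 09:30–11:00, 11:30–12:30, 14:00–14:30, 15:30–16:00, 16:30–17:00.
Viktor ∩ Elena ∩ Ines: 09:30–10:00, 11:30–12:00, 16:30–17:00.
Viktor ∩ Elena ∩ Ines ∩ Ximena: 09:30–10:00, 11:30–12:00, 16:30–17:00.
Viktor ∩ Elena ∩ Ines ∩ Ximena ∩ Noor: 09:30–10:00, 11:30–12:00, 16:30–17:00.
Common window lengths: 30, 30, 30 min; longest is 30.

30 minutes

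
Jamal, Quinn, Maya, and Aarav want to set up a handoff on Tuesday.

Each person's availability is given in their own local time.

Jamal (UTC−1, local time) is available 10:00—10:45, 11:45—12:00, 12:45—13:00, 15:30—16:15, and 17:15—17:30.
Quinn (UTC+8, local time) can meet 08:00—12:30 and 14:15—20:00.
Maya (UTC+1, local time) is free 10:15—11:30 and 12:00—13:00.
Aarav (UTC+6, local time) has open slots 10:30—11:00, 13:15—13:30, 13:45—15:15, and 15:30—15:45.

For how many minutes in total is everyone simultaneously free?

0 minutes

Jamal → UTC: 11:00–11:45, 12:45–13:00, 13:45–14:00, 16:30–17:15, 18:15–18:30.
Quinn → UTC: 00:00–04:30, 06:15–12:00.
Maya → UTC: 09:15–10:30, 11:00–12:00.
Aarav → UTC: 04:30–05:00, 07:15–07:30, 07:45–09:15, 09:30–09:45.
Jamal ∩ Quinn: 11:00–11:45.
Jamal ∩ Quinn ∩ Maya: 11:00–11:45.
Jamal ∩ Quinn ∩ Maya ∩ Aarav: (none).
Total common minutes: 0.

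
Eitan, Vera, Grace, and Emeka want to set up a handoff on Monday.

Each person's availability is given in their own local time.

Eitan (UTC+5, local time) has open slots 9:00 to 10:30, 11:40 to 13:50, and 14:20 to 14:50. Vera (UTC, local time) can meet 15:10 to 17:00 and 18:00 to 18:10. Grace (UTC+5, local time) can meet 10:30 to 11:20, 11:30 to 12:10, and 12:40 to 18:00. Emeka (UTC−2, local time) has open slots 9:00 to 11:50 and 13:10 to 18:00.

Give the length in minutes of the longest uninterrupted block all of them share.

Eitan → UTC: 04:00–05:30, 06:40–08:50, 09:20–09:50.
Vera → UTC: 15:10–17:00, 18:00–18:10.
Grace → UTC: 05:30–06:20, 06:30–07:10, 07:40–13:00.
Emeka → UTC: 11:00–13:50, 15:10–20:00.
Eitan ∩ Vera: (none).
Eitan ∩ Vera ∩ Grace: (none).
Eitan ∩ Vera ∩ Grace ∩ Emeka: (none).
No common window.

0 minutes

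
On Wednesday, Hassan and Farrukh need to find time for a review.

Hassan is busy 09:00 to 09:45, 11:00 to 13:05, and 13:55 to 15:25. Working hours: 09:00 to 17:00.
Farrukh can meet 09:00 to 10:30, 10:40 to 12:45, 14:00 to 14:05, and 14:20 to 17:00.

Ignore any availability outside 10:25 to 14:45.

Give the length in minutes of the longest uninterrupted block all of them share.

Hassan free within 09:00–17:00: 09:45–11:00, 13:05–13:55, 15:25–17:00.
Hassan ∩ Farrukh: 09:45–10:30, 10:40–11:00, 15:25–17:00.
Restricted to 10:25–14:45: 10:25–10:30, 10:40–11:00.
Common window lengths: 5, 20 min; longest is 20.

20 minutes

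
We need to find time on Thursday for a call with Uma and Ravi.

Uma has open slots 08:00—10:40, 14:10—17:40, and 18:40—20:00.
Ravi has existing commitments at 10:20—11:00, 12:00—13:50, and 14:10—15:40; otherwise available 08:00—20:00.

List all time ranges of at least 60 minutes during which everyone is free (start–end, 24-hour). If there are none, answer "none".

08:00–10:20, 15:40–17:40, 18:40–20:00

Ravi free within 08:00–20:00: 08:00–10:20, 11:00–12:00, 13:50–14:10, 15:40–20:00.
Uma ∩ Ravi: 08:00–10:20, 15:40–17:40, 18:40–20:00.
Windows ≥ 60 min: 08:00–10:20, 15:40–17:40, 18:40–20:00.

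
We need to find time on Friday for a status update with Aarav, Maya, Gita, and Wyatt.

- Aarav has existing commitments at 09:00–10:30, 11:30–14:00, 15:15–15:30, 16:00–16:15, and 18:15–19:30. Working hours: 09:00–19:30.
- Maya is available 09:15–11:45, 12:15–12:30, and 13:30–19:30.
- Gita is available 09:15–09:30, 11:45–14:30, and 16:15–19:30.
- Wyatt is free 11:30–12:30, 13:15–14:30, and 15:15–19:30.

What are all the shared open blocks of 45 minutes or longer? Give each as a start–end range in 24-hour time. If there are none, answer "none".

16:15–18:15

Aarav free within 09:00–19:30: 10:30–11:30, 14:00–15:15, 15:30–16:00, 16:15–18:15.
Aarav ∩ Maya: 10:30–11:30, 14:00–15:15, 15:30–16:00, 16:15–18:15.
Aarav ∩ Maya ∩ Gita: 14:00–14:30, 16:15–18:15.
Aarav ∩ Maya ∩ Gita ∩ Wyatt: 14:00–14:30, 16:15–18:15.
Windows ≥ 45 min: 16:15–18:15.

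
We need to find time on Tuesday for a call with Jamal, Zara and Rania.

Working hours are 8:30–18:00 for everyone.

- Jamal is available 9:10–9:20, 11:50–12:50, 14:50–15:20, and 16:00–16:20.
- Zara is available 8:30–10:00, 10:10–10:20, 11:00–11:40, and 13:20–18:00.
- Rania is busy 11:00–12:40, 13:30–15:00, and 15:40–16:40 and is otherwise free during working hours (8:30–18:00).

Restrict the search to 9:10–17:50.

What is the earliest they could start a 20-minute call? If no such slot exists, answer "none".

15:00

Rania free within 08:30–18:00: 08:30–11:00, 12:40–13:30, 15:00–15:40, 16:40–18:00.
Jamal ∩ Zara: 09:10–09:20, 14:50–15:20, 16:00–16:20.
Jamal ∩ Zara ∩ Rania: 09:10–09:20, 15:00–15:20.
Restricted to 09:10–17:50: 09:10–09:20, 15:00–15:20.
Windows ≥ 20 min: 15:00–15:20.
Earliest such window starts at 15:00.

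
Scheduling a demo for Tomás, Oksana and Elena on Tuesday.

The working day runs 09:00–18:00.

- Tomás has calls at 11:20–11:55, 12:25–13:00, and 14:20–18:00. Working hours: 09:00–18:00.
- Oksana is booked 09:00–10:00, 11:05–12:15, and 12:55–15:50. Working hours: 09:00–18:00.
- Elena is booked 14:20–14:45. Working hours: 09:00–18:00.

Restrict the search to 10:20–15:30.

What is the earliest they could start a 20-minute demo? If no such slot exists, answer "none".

Tomás free within 09:00–18:00: 09:00–11:20, 11:55–12:25, 13:00–14:20.
Oksana free within 09:00–18:00: 10:00–11:05, 12:15–12:55, 15:50–18:00.
Elena free within 09:00–18:00: 09:00–14:20, 14:45–18:00.
Tomás ∩ Oksana: 10:00–11:05, 12:15–12:25.
Tomás ∩ Oksana ∩ Elena: 10:00–11:05, 12:15–12:25.
Restricted to 10:20–15:30: 10:20–11:05, 12:15–12:25.
Windows ≥ 20 min: 10:20–11:05.
Earliest such window starts at 10:20.

10:20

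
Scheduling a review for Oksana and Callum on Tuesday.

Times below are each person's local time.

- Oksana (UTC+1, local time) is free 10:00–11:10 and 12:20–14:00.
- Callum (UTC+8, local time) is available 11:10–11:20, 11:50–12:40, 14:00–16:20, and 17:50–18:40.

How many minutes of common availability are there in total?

Oksana → UTC: 09:00–10:10, 11:20–13:00.
Callum → UTC: 03:10–03:20, 03:50–04:40, 06:00–08:20, 09:50–10:40.
Oksana ∩ Callum: 09:50–10:10.
Total common minutes: 20.

20 minutes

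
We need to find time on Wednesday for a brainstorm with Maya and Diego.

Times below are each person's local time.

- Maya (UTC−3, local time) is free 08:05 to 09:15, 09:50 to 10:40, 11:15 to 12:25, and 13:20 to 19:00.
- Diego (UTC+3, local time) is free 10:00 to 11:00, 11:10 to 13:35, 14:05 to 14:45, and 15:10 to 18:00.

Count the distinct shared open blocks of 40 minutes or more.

Maya → UTC: 11:05–12:15, 12:50–13:40, 14:15–15:25, 16:20–22:00.
Diego → UTC: 07:00–08:00, 08:10–10:35, 11:05–11:45, 12:10–15:00.
Maya ∩ Diego: 11:05–11:45, 12:10–12:15, 12:50–13:40, 14:15–15:00.
Windows ≥ 40 min: 11:05–11:45, 12:50–13:40, 14:15–15:00.
That's 3 windows.

3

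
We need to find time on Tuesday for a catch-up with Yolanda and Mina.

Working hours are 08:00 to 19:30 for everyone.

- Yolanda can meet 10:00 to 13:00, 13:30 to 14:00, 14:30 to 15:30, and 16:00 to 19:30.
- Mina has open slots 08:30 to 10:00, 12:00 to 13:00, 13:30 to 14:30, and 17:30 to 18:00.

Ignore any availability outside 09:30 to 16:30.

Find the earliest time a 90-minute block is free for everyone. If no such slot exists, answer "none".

none

Yolanda ∩ Mina: 12:00–13:00, 13:30–14:00, 17:30–18:00.
Restricted to 09:30–16:30: 12:00–13:00, 13:30–14:00.
Windows ≥ 90 min: (none).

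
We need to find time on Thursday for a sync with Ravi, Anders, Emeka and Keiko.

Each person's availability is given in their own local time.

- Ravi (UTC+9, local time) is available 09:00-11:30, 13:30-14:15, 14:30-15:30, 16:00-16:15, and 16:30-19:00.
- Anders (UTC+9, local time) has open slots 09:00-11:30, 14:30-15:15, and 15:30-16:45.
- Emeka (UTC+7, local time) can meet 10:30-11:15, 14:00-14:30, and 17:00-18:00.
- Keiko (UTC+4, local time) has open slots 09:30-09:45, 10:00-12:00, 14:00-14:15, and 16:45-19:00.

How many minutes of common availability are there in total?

15 minutes

Ravi → UTC: 00:00–02:30, 04:30–05:15, 05:30–06:30, 07:00–07:15, 07:30–10:00.
Anders → UTC: 00:00–02:30, 05:30–06:15, 06:30–07:45.
Emeka → UTC: 03:30–04:15, 07:00–07:30, 10:00–11:00.
Keiko → UTC: 05:30–05:45, 06:00–08:00, 10:00–10:15, 12:45–15:00.
Ravi ∩ Anders: 00:00–02:30, 05:30–06:15, 07:00–07:15, 07:30–07:45.
Ravi ∩ Anders ∩ Emeka: 07:00–07:15.
Ravi ∩ Anders ∩ Emeka ∩ Keiko: 07:00–07:15.
Total common minutes: 15.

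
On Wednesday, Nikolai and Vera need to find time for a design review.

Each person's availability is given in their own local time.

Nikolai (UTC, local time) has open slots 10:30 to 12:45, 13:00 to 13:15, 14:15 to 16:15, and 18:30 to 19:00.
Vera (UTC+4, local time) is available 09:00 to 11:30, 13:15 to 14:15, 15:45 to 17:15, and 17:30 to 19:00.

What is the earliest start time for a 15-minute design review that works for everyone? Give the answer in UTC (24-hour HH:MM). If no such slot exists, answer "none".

11:45

Nikolai → UTC: 10:30–12:45, 13:00–13:15, 14:15–16:15, 18:30–19:00.
Vera → UTC: 05:00–07:30, 09:15–10:15, 11:45–13:15, 13:30–15:00.
Nikolai ∩ Vera: 11:45–12:45, 13:00–13:15, 14:15–15:00.
Windows ≥ 15 min: 11:45–12:45, 13:00–13:15, 14:15–15:00.
Earliest such window starts at 11:45.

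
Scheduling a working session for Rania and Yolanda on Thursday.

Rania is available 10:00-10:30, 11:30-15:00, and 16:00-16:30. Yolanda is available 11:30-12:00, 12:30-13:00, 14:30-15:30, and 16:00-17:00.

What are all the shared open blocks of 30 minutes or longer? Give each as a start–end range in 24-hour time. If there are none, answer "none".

11:30–12:00, 12:30–13:00, 14:30–15:00, 16:00–16:30

Rania ∩ Yolanda: 11:30–12:00, 12:30–13:00, 14:30–15:00, 16:00–16:30.
Windows ≥ 30 min: 11:30–12:00, 12:30–13:00, 14:30–15:00, 16:00–16:30.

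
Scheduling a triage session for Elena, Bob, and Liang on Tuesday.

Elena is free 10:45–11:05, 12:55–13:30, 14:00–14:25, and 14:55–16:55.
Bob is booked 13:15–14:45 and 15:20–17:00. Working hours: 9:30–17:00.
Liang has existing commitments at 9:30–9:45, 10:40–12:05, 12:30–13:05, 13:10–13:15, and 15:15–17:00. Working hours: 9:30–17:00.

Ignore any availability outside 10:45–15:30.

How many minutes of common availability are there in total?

Bob free within 09:30–17:00: 09:30–13:15, 14:45–15:20.
Liang free within 09:30–17:00: 09:45–10:40, 12:05–12:30, 13:05–13:10, 13:15–15:15.
Elena ∩ Bob: 10:45–11:05, 12:55–13:15, 14:55–15:20.
Elena ∩ Bob ∩ Liang: 13:05–13:10, 14:55–15:15.
Restricted to 10:45–15:30: 13:05–13:10, 14:55–15:15.
Total common minutes: 5 + 20 = 25.

25 minutes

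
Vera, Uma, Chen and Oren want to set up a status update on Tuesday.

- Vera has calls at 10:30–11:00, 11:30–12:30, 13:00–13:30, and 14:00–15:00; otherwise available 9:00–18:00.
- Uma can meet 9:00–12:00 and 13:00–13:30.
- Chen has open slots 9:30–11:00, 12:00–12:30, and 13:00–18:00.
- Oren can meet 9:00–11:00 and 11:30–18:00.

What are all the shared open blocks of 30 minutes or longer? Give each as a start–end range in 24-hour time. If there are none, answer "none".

09:30–10:30

Vera free within 09:00–18:00: 09:00–10:30, 11:00–11:30, 12:30–13:00, 13:30–14:00, 15:00–18:00.
Vera ∩ Uma: 09:00–10:30, 11:00–11:30.
Vera ∩ Uma ∩ Chen: 09:30–10:30.
Vera ∩ Uma ∩ Chen ∩ Oren: 09:30–10:30.
Windows ≥ 30 min: 09:30–10:30.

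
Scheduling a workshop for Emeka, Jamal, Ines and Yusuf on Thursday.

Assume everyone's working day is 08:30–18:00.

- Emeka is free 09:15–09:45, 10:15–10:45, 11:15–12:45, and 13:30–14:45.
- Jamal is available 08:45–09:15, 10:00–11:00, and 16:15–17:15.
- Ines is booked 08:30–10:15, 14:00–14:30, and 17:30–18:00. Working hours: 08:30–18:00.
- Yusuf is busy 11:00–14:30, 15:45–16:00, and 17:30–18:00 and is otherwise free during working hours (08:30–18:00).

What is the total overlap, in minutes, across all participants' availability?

Ines free within 08:30–18:00: 10:15–14:00, 14:30–17:30.
Yusuf free within 08:30–18:00: 08:30–11:00, 14:30–15:45, 16:00–17:30.
Emeka ∩ Jamal: 10:15–10:45.
Emeka ∩ Jamal ∩ Ines: 10:15–10:45.
Emeka ∩ Jamal ∩ Ines ∩ Yusuf: 10:15–10:45.
Total common minutes: 30.

30 minutes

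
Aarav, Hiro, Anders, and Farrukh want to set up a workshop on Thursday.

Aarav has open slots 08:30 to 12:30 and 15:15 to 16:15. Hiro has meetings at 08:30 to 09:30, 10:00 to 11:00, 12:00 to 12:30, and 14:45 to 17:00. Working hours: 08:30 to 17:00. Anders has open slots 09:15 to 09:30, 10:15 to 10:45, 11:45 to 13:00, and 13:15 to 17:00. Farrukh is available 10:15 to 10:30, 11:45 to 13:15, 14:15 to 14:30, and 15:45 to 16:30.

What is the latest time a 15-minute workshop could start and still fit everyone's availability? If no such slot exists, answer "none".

Hiro free within 08:30–17:00: 09:30–10:00, 11:00–12:00, 12:30–14:45.
Aarav ∩ Hiro: 09:30–10:00, 11:00–12:00.
Aarav ∩ Hiro ∩ Anders: 11:45–12:00.
Aarav ∩ Hiro ∩ Anders ∩ Farrukh: 11:45–12:00.
Windows ≥ 15 min: 11:45–12:00.
Latest start in the last window 11:45–12:00 is 12:00 − 15 min = 11:45.

11:45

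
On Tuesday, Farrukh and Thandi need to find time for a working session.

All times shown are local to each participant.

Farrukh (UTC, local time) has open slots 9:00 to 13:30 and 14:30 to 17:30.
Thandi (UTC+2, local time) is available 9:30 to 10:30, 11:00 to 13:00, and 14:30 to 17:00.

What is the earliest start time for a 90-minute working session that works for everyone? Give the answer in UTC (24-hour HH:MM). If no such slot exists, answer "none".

09:00

Farrukh → UTC: 09:00–13:30, 14:30–17:30.
Thandi → UTC: 07:30–08:30, 09:00–11:00, 12:30–15:00.
Farrukh ∩ Thandi: 09:00–11:00, 12:30–13:30, 14:30–15:00.
Windows ≥ 90 min: 09:00–11:00.
Earliest such window starts at 09:00.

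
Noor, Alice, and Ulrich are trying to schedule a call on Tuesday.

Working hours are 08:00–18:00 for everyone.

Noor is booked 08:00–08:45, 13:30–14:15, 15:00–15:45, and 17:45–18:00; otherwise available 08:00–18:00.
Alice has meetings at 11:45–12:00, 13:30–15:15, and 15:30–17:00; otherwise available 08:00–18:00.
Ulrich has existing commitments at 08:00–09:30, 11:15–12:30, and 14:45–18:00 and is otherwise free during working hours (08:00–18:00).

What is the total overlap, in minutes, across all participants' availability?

Noor free within 08:00–18:00: 08:45–13:30, 14:15–15:00, 15:45–17:45.
Alice free within 08:00–18:00: 08:00–11:45, 12:00–13:30, 15:15–15:30, 17:00–18:00.
Ulrich free within 08:00–18:00: 09:30–11:15, 12:30–14:45.
Noor ∩ Alice: 08:45–11:45, 12:00–13:30, 17:00–17:45.
Noor ∩ Alice ∩ Ulrich: 09:30–11:15, 12:30–13:30.
Total common minutes: 105 + 60 = 165.

165 minutes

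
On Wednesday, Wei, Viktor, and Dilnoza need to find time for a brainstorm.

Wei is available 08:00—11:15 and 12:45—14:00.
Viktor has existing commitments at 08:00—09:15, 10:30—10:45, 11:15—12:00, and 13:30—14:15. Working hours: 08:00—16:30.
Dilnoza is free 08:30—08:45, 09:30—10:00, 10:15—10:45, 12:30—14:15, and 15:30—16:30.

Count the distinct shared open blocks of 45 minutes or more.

Viktor free within 08:00–16:30: 09:15–10:30, 10:45–11:15, 12:00–13:30, 14:15–16:30.
Wei ∩ Viktor: 09:15–10:30, 10:45–11:15, 12:45–13:30.
Wei ∩ Viktor ∩ Dilnoza: 09:30–10:00, 10:15–10:30, 12:45–13:30.
Windows ≥ 45 min: 12:45–13:30.
That's 1 window.

1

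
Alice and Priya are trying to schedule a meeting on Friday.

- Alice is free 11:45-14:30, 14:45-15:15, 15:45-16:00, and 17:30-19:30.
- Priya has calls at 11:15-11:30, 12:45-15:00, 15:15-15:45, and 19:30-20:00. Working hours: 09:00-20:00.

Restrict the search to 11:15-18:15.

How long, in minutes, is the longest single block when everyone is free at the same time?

60 minutes

Priya free within 09:00–20:00: 09:00–11:15, 11:30–12:45, 15:00–15:15, 15:45–19:30.
Alice ∩ Priya: 11:45–12:45, 15:00–15:15, 15:45–16:00, 17:30–19:30.
Restricted to 11:15–18:15: 11:45–12:45, 15:00–15:15, 15:45–16:00, 17:30–18:15.
Common window lengths: 60, 15, 15, 45 min; longest is 60.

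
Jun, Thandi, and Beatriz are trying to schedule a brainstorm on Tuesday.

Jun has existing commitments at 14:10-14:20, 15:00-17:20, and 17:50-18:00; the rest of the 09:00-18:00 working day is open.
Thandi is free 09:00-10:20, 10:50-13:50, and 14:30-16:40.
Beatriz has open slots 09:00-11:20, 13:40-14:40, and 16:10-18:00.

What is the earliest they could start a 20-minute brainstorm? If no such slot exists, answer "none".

Jun free within 09:00–18:00: 09:00–14:10, 14:20–15:00, 17:20–17:50.
Jun ∩ Thandi: 09:00–10:20, 10:50–13:50, 14:30–15:00.
Jun ∩ Thandi ∩ Beatriz: 09:00–10:20, 10:50–11:20, 13:40–13:50, 14:30–14:40.
Windows ≥ 20 min: 09:00–10:20, 10:50–11:20.
Earliest such window starts at 09:00.

09:00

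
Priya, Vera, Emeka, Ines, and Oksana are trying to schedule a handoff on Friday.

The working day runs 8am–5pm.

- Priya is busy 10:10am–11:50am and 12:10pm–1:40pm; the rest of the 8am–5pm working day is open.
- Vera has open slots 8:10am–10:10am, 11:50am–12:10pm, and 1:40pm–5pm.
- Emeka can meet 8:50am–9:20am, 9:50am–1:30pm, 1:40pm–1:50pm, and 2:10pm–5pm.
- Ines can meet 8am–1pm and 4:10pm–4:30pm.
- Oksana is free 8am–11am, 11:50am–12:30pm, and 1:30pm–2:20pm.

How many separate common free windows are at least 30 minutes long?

Priya free within 08:00–17:00: 08:00–10:10, 11:50–12:10, 13:40–17:00.
Priya ∩ Vera: 08:10–10:10, 11:50–12:10, 13:40–17:00.
Priya ∩ Vera ∩ Emeka: 08:50–09:20, 09:50–10:10, 11:50–12:10, 13:40–13:50, 14:10–17:00.
Priya ∩ Vera ∩ Emeka ∩ Ines: 08:50–09:20, 09:50–10:10, 11:50–12:10, 16:10–16:30.
Priya ∩ Vera ∩ Emeka ∩ Ines ∩ Oksana: 08:50–09:20, 09:50–10:10, 11:50–12:10.
Windows ≥ 30 min: 08:50–09:20.
That's 1 window.

1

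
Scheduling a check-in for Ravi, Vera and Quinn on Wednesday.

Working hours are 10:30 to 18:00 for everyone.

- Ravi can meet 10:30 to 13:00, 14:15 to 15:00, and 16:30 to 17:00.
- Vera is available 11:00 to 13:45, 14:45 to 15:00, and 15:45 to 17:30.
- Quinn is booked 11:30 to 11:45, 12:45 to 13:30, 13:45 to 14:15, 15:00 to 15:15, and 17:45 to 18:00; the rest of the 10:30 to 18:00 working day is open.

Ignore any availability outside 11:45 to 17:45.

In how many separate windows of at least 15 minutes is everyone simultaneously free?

Quinn free within 10:30–18:00: 10:30–11:30, 11:45–12:45, 13:30–13:45, 14:15–15:00, 15:15–17:45.
Ravi ∩ Vera: 11:00–13:00, 14:45–15:00, 16:30–17:00.
Ravi ∩ Vera ∩ Quinn: 11:00–11:30, 11:45–12:45, 14:45–15:00, 16:30–17:00.
Restricted to 11:45–17:45: 11:45–12:45, 14:45–15:00, 16:30–17:00.
Windows ≥ 15 min: 11:45–12:45, 14:45–15:00, 16:30–17:00.
That's 3 windows.

3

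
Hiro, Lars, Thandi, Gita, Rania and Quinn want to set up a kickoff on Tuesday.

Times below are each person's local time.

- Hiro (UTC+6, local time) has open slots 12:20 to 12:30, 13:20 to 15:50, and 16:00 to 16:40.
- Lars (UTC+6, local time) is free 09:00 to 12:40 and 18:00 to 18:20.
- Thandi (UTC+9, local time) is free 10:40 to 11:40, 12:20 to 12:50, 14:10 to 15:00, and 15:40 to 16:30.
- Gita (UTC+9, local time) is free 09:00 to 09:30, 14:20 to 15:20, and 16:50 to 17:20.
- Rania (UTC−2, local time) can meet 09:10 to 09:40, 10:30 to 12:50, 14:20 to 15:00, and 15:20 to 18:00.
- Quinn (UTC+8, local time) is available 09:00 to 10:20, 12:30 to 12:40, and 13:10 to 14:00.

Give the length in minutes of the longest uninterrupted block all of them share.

Hiro → UTC: 06:20–06:30, 07:20–09:50, 10:00–10:40.
Lars → UTC: 03:00–06:40, 12:00–12:20.
Thandi → UTC: 01:40–02:40, 03:20–03:50, 05:10–06:00, 06:40–07:30.
Gita → UTC: 00:00–00:30, 05:20–06:20, 07:50–08:20.
Rania → UTC: 11:10–11:40, 12:30–14:50, 16:20–17:00, 17:20–20:00.
Quinn → UTC: 01:00–02:20, 04:30–04:40, 05:10–06:00.
Hiro ∩ Lars: 06:20–06:30.
Hiro ∩ Lars ∩ Thandi: (none).
Hiro ∩ Lars ∩ Thandi ∩ Gita: (none).
Hiro ∩ Lars ∩ Thandi ∩ Gita ∩ Rania: (none).
Hiro ∩ Lars ∩ Thandi ∩ Gita ∩ Rania ∩ Quinn: (none).
No common window.

0 minutes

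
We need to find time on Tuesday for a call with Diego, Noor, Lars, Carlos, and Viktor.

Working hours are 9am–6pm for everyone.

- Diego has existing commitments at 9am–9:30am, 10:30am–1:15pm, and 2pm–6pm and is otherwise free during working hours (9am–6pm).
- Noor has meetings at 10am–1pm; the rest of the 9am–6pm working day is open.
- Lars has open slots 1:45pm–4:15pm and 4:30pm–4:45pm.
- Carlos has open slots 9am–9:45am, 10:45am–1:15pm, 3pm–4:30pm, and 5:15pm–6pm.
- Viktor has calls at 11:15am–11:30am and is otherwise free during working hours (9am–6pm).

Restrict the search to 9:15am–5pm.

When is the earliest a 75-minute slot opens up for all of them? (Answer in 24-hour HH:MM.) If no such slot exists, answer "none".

none

Diego free within 09:00–18:00: 09:30–10:30, 13:15–14:00.
Noor free within 09:00–18:00: 09:00–10:00, 13:00–18:00.
Viktor free within 09:00–18:00: 09:00–11:15, 11:30–18:00.
Diego ∩ Noor: 09:30–10:00, 13:15–14:00.
Diego ∩ Noor ∩ Lars: 13:45–14:00.
Diego ∩ Noor ∩ Lars ∩ Carlos: (none).
Diego ∩ Noor ∩ Lars ∩ Carlos ∩ Viktor: (none).
Restricted to 09:15–17:00: (none).
Windows ≥ 75 min: (none).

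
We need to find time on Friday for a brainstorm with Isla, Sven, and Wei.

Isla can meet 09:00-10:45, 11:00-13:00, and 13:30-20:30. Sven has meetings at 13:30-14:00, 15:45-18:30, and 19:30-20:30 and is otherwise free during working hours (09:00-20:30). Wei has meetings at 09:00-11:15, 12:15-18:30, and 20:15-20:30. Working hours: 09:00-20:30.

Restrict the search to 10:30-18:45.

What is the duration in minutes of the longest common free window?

Sven free within 09:00–20:30: 09:00–13:30, 14:00–15:45, 18:30–19:30.
Wei free within 09:00–20:30: 11:15–12:15, 18:30–20:15.
Isla ∩ Sven: 09:00–10:45, 11:00–13:00, 14:00–15:45, 18:30–19:30.
Isla ∩ Sven ∩ Wei: 11:15–12:15, 18:30–19:30.
Restricted to 10:30–18:45: 11:15–12:15, 18:30–18:45.
Common window lengths: 60, 15 min; longest is 60.

60 minutes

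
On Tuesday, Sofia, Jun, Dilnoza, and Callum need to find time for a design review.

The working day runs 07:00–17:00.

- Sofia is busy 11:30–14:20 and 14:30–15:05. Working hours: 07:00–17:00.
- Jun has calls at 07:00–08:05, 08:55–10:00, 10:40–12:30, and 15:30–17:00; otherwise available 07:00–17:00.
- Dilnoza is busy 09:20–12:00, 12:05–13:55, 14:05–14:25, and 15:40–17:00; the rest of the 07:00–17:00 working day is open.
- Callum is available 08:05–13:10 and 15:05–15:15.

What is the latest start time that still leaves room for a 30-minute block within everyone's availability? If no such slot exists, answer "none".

08:25

Sofia free within 07:00–17:00: 07:00–11:30, 14:20–14:30, 15:05–17:00.
Jun free within 07:00–17:00: 08:05–08:55, 10:00–10:40, 12:30–15:30.
Dilnoza free within 07:00–17:00: 07:00–09:20, 12:00–12:05, 13:55–14:05, 14:25–15:40.
Sofia ∩ Jun: 08:05–08:55, 10:00–10:40, 14:20–14:30, 15:05–15:30.
Sofia ∩ Jun ∩ Dilnoza: 08:05–08:55, 14:25–14:30, 15:05–15:30.
Sofia ∩ Jun ∩ Dilnoza ∩ Callum: 08:05–08:55, 15:05–15:15.
Windows ≥ 30 min: 08:05–08:55.
Latest start in the last window 08:05–08:55 is 08:55 − 30 min = 08:25.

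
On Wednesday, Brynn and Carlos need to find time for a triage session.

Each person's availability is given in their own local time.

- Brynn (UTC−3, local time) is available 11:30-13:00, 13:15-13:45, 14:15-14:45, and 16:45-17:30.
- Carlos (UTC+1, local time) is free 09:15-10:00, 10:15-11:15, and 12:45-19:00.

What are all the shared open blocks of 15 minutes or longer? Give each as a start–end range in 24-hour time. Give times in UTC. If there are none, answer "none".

14:30–16:00, 16:15–16:45, 17:15–17:45

Brynn → UTC: 14:30–16:00, 16:15–16:45, 17:15–17:45, 19:45–20:30.
Carlos → UTC: 08:15–09:00, 09:15–10:15, 11:45–18:00.
Brynn ∩ Carlos: 14:30–16:00, 16:15–16:45, 17:15–17:45.
Windows ≥ 15 min: 14:30–16:00, 16:15–16:45, 17:15–17:45.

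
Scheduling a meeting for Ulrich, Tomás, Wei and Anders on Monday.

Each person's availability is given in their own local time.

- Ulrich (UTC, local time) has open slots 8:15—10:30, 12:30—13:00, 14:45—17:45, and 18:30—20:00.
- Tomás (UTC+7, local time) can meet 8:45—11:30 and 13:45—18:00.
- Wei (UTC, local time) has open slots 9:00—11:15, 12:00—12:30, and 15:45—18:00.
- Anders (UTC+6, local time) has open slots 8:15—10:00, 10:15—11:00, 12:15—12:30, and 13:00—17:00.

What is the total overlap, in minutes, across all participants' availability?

90 minutes

Ulrich → UTC: 08:15–10:30, 12:30–13:00, 14:45–17:45, 18:30–20:00.
Tomás → UTC: 01:45–04:30, 06:45–11:00.
Wei → UTC: 09:00–11:15, 12:00–12:30, 15:45–18:00.
Anders → UTC: 02:15–04:00, 04:15–05:00, 06:15–06:30, 07:00–11:00.
Ulrich ∩ Tomás: 08:15–10:30.
Ulrich ∩ Tomás ∩ Wei: 09:00–10:30.
Ulrich ∩ Tomás ∩ Wei ∩ Anders: 09:00–10:30.
Total common minutes: 90.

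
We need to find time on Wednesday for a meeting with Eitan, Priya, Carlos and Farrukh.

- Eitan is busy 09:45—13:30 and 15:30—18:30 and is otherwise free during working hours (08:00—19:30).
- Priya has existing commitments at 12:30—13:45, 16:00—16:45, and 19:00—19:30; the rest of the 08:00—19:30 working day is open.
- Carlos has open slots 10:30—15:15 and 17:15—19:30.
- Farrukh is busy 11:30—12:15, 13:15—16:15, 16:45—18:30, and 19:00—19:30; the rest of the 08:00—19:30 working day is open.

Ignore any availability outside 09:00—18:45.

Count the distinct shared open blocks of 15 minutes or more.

Eitan free within 08:00–19:30: 08:00–09:45, 13:30–15:30, 18:30–19:30.
Priya free within 08:00–19:30: 08:00–12:30, 13:45–16:00, 16:45–19:00.
Farrukh free within 08:00–19:30: 08:00–11:30, 12:15–13:15, 16:15–16:45, 18:30–19:00.
Eitan ∩ Priya: 08:00–09:45, 13:45–15:30, 18:30–19:00.
Eitan ∩ Priya ∩ Carlos: 13:45–15:15, 18:30–19:00.
Eitan ∩ Priya ∩ Carlos ∩ Farrukh: 18:30–19:00.
Restricted to 09:00–18:45: 18:30–18:45.
Windows ≥ 15 min: 18:30–18:45.
That's 1 window.

1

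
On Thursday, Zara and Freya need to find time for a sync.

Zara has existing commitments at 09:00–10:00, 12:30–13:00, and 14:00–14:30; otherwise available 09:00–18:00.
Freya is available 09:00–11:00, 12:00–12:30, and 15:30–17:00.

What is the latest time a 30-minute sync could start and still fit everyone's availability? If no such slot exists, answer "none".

Zara free within 09:00–18:00: 10:00–12:30, 13:00–14:00, 14:30–18:00.
Zara ∩ Freya: 10:00–11:00, 12:00–12:30, 15:30–17:00.
Windows ≥ 30 min: 10:00–11:00, 12:00–12:30, 15:30–17:00.
Latest start in the last window 15:30–17:00 is 17:00 − 30 min = 16:30.

16:30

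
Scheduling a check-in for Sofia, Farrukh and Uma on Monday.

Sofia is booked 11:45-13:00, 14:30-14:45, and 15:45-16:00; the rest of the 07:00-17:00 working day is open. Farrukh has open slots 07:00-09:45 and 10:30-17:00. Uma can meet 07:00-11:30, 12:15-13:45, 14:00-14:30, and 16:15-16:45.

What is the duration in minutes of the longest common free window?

Sofia free within 07:00–17:00: 07:00–11:45, 13:00–14:30, 14:45–15:45, 16:00–17:00.
Sofia ∩ Farrukh: 07:00–09:45, 10:30–11:45, 13:00–14:30, 14:45–15:45, 16:00–17:00.
Sofia ∩ Farrukh ∩ Uma: 07:00–09:45, 10:30–11:30, 13:00–13:45, 14:00–14:30, 16:15–16:45.
Common window lengths: 165, 60, 45, 30, 30 min; longest is 165.

165 minutes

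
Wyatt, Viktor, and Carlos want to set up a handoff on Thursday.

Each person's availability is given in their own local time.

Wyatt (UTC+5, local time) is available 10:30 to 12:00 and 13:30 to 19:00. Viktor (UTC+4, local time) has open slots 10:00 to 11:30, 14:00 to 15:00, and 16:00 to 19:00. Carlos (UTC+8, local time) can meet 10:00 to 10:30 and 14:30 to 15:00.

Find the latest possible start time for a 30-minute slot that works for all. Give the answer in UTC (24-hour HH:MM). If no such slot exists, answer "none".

Wyatt → UTC: 05:30–07:00, 08:30–14:00.
Viktor → UTC: 06:00–07:30, 10:00–11:00, 12:00–15:00.
Carlos → UTC: 02:00–02:30, 06:30–07:00.
Wyatt ∩ Viktor: 06:00–07:00, 10:00–11:00, 12:00–14:00.
Wyatt ∩ Viktor ∩ Carlos: 06:30–07:00.
Windows ≥ 30 min: 06:30–07:00.
Latest start in the last window 06:30–07:00 is 07:00 − 30 min = 06:30.

06:30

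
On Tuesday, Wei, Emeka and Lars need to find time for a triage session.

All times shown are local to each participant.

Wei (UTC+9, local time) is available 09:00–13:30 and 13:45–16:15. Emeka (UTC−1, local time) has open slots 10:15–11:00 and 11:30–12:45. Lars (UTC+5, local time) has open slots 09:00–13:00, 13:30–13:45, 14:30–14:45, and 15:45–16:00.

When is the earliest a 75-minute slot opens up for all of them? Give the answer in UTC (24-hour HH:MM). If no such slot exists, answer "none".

Wei → UTC: 00:00–04:30, 04:45–07:15.
Emeka → UTC: 11:15–12:00, 12:30–13:45.
Lars → UTC: 04:00–08:00, 08:30–08:45, 09:30–09:45, 10:45–11:00.
Wei ∩ Emeka: (none).
Wei ∩ Emeka ∩ Lars: (none).
Windows ≥ 75 min: (none).

none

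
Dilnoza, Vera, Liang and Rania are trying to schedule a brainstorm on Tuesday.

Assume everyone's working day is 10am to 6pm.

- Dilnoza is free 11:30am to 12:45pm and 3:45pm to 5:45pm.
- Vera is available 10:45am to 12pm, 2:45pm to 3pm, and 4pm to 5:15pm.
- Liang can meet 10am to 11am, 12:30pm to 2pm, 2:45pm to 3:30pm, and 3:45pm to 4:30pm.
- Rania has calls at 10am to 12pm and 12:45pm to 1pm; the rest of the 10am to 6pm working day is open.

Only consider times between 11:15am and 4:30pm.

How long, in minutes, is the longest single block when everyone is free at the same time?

30 minutes

Rania free within 10:00–18:00: 12:00–12:45, 13:00–18:00.
Dilnoza ∩ Vera: 11:30–12:00, 16:00–17:15.
Dilnoza ∩ Vera ∩ Liang: 16:00–16:30.
Dilnoza ∩ Vera ∩ Liang ∩ Rania: 16:00–16:30.
Restricted to 11:15–16:30: 16:00–16:30.
Single common window of 30 minutes.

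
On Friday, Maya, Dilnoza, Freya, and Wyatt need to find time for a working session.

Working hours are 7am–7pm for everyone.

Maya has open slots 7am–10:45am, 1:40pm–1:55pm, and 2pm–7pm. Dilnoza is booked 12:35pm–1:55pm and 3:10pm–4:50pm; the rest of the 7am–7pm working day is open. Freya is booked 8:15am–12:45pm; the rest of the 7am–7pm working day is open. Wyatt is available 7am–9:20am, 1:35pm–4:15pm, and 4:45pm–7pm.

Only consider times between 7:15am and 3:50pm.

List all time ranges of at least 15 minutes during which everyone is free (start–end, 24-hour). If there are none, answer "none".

07:15–08:15, 14:00–15:10

Dilnoza free within 07:00–19:00: 07:00–12:35, 13:55–15:10, 16:50–19:00.
Freya free within 07:00–19:00: 07:00–08:15, 12:45–19:00.
Maya ∩ Dilnoza: 07:00–10:45, 14:00–15:10, 16:50–19:00.
Maya ∩ Dilnoza ∩ Freya: 07:00–08:15, 14:00–15:10, 16:50–19:00.
Maya ∩ Dilnoza ∩ Freya ∩ Wyatt: 07:00–08:15, 14:00–15:10, 16:50–19:00.
Restricted to 07:15–15:50: 07:15–08:15, 14:00–15:10.
Windows ≥ 15 min: 07:15–08:15, 14:00–15:10.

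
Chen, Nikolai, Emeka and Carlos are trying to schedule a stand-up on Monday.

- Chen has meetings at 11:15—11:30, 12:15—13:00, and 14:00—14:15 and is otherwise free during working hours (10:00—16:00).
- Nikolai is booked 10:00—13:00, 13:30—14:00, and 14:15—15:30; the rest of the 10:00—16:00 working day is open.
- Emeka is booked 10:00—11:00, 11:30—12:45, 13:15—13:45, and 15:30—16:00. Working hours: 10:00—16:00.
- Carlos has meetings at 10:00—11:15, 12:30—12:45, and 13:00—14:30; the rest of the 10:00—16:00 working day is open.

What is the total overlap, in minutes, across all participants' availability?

0 minutes

Chen free within 10:00–16:00: 10:00–11:15, 11:30–12:15, 13:00–14:00, 14:15–16:00.
Nikolai free within 10:00–16:00: 13:00–13:30, 14:00–14:15, 15:30–16:00.
Emeka free within 10:00–16:00: 11:00–11:30, 12:45–13:15, 13:45–15:30.
Carlos free within 10:00–16:00: 11:15–12:30, 12:45–13:00, 14:30–16:00.
Chen ∩ Nikolai: 13:00–13:30, 15:30–16:00.
Chen ∩ Nikolai ∩ Emeka: 13:00–13:15.
Chen ∩ Nikolai ∩ Emeka ∩ Carlos: (none).
Total common minutes: 0.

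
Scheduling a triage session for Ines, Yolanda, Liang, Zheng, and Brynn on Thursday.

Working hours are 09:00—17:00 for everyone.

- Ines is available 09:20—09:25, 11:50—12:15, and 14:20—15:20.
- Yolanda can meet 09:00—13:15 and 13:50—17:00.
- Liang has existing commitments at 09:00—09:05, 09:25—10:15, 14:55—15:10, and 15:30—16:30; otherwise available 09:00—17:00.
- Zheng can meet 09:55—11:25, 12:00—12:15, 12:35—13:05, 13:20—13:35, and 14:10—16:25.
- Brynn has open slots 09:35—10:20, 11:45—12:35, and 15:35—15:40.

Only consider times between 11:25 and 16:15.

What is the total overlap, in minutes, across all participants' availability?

Liang free within 09:00–17:00: 09:05–09:25, 10:15–14:55, 15:10–15:30, 16:30–17:00.
Ines ∩ Yolanda: 09:20–09:25, 11:50–12:15, 14:20–15:20.
Ines ∩ Yolanda ∩ Liang: 09:20–09:25, 11:50–12:15, 14:20–14:55, 15:10–15:20.
Ines ∩ Yolanda ∩ Liang ∩ Zheng: 12:00–12:15, 14:20–14:55, 15:10–15:20.
Ines ∩ Yolanda ∩ Liang ∩ Zheng ∩ Brynn: 12:00–12:15.
Restricted to 11:25–16:15: 12:00–12:15.
Total common minutes: 15.

15 minutes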